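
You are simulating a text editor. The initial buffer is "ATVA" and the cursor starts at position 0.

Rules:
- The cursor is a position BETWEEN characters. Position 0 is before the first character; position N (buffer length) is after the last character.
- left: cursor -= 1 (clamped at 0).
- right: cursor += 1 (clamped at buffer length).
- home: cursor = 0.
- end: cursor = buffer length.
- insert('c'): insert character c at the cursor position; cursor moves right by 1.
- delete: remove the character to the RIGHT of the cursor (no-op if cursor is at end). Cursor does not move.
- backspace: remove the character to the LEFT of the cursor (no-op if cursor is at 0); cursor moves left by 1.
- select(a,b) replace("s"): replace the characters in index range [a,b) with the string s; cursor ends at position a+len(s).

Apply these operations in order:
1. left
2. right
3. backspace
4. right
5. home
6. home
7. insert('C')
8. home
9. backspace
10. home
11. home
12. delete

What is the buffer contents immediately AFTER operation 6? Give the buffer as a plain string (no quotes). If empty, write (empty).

Answer: TVA

Derivation:
After op 1 (left): buf='ATVA' cursor=0
After op 2 (right): buf='ATVA' cursor=1
After op 3 (backspace): buf='TVA' cursor=0
After op 4 (right): buf='TVA' cursor=1
After op 5 (home): buf='TVA' cursor=0
After op 6 (home): buf='TVA' cursor=0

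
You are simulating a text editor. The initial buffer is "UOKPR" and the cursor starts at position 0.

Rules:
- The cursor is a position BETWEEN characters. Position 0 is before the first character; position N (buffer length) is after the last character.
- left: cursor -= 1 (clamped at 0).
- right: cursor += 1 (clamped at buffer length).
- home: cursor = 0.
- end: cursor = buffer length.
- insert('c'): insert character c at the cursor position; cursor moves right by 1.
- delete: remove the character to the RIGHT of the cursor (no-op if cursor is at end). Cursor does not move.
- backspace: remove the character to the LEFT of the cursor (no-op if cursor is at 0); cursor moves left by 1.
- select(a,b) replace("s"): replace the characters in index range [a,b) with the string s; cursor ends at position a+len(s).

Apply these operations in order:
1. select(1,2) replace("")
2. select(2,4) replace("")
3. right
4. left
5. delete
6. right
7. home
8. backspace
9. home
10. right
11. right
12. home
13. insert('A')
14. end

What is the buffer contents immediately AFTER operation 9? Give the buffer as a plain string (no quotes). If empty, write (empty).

After op 1 (select(1,2) replace("")): buf='UKPR' cursor=1
After op 2 (select(2,4) replace("")): buf='UK' cursor=2
After op 3 (right): buf='UK' cursor=2
After op 4 (left): buf='UK' cursor=1
After op 5 (delete): buf='U' cursor=1
After op 6 (right): buf='U' cursor=1
After op 7 (home): buf='U' cursor=0
After op 8 (backspace): buf='U' cursor=0
After op 9 (home): buf='U' cursor=0

Answer: U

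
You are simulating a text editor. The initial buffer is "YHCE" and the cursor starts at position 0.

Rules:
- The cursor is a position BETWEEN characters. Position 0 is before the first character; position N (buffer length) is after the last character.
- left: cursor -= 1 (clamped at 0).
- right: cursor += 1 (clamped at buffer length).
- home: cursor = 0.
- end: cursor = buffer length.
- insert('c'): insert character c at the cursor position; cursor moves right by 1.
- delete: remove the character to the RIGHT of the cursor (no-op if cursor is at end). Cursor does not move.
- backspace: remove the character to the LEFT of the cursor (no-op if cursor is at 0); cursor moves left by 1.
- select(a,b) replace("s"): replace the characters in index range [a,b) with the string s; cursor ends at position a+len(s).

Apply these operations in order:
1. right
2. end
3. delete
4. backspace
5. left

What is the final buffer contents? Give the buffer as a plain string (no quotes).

Answer: YHC

Derivation:
After op 1 (right): buf='YHCE' cursor=1
After op 2 (end): buf='YHCE' cursor=4
After op 3 (delete): buf='YHCE' cursor=4
After op 4 (backspace): buf='YHC' cursor=3
After op 5 (left): buf='YHC' cursor=2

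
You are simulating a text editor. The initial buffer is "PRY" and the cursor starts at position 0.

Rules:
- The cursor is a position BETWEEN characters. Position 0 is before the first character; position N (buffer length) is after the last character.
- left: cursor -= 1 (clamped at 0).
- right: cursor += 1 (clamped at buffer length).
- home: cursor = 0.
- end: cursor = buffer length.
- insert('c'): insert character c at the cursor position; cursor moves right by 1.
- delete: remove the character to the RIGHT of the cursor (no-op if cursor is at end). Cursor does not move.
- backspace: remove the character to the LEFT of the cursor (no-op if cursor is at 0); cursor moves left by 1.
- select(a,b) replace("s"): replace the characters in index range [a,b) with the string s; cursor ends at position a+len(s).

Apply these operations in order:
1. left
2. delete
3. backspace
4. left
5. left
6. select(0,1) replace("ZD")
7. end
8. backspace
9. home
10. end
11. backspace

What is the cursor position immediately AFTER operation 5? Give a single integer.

Answer: 0

Derivation:
After op 1 (left): buf='PRY' cursor=0
After op 2 (delete): buf='RY' cursor=0
After op 3 (backspace): buf='RY' cursor=0
After op 4 (left): buf='RY' cursor=0
After op 5 (left): buf='RY' cursor=0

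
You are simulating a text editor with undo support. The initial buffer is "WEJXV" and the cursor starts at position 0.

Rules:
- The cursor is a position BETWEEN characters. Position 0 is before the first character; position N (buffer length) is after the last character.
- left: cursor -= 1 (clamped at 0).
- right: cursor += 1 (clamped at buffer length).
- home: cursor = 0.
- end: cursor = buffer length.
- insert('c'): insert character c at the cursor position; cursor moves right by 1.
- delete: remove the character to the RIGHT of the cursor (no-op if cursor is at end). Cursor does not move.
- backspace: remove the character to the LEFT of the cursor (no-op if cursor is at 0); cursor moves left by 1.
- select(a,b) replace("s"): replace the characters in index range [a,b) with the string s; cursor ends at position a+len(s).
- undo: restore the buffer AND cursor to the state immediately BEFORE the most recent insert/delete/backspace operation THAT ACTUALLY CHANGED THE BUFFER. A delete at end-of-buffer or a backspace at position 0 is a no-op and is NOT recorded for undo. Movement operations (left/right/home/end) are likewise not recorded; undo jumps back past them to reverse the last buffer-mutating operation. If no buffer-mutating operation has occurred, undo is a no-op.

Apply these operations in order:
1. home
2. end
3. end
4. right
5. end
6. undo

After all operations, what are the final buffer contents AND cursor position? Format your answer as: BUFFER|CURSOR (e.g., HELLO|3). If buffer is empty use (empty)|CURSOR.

Answer: WEJXV|5

Derivation:
After op 1 (home): buf='WEJXV' cursor=0
After op 2 (end): buf='WEJXV' cursor=5
After op 3 (end): buf='WEJXV' cursor=5
After op 4 (right): buf='WEJXV' cursor=5
After op 5 (end): buf='WEJXV' cursor=5
After op 6 (undo): buf='WEJXV' cursor=5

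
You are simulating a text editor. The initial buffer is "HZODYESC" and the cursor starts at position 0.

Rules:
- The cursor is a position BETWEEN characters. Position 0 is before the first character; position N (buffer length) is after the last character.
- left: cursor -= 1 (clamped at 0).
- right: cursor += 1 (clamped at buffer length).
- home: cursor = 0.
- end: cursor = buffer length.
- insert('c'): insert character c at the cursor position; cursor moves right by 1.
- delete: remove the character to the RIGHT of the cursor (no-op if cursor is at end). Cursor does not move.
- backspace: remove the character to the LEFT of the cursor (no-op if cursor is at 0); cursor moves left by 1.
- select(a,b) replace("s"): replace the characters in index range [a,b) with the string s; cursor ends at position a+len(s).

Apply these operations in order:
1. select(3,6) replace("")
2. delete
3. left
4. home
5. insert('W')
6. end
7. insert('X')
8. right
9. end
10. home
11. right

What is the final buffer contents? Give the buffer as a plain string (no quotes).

After op 1 (select(3,6) replace("")): buf='HZOSC' cursor=3
After op 2 (delete): buf='HZOC' cursor=3
After op 3 (left): buf='HZOC' cursor=2
After op 4 (home): buf='HZOC' cursor=0
After op 5 (insert('W')): buf='WHZOC' cursor=1
After op 6 (end): buf='WHZOC' cursor=5
After op 7 (insert('X')): buf='WHZOCX' cursor=6
After op 8 (right): buf='WHZOCX' cursor=6
After op 9 (end): buf='WHZOCX' cursor=6
After op 10 (home): buf='WHZOCX' cursor=0
After op 11 (right): buf='WHZOCX' cursor=1

Answer: WHZOCX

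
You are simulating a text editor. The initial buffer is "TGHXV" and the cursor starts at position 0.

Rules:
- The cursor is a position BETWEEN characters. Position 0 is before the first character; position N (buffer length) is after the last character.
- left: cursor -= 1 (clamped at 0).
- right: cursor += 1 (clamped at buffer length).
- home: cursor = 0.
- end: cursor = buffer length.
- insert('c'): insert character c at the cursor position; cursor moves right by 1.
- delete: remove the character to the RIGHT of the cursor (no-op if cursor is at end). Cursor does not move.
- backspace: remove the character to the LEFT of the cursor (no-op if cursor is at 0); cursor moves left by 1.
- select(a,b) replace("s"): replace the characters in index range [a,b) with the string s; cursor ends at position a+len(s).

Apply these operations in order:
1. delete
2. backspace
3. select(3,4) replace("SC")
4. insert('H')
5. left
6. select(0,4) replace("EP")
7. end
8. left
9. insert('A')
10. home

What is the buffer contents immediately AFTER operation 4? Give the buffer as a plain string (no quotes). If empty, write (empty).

After op 1 (delete): buf='GHXV' cursor=0
After op 2 (backspace): buf='GHXV' cursor=0
After op 3 (select(3,4) replace("SC")): buf='GHXSC' cursor=5
After op 4 (insert('H')): buf='GHXSCH' cursor=6

Answer: GHXSCH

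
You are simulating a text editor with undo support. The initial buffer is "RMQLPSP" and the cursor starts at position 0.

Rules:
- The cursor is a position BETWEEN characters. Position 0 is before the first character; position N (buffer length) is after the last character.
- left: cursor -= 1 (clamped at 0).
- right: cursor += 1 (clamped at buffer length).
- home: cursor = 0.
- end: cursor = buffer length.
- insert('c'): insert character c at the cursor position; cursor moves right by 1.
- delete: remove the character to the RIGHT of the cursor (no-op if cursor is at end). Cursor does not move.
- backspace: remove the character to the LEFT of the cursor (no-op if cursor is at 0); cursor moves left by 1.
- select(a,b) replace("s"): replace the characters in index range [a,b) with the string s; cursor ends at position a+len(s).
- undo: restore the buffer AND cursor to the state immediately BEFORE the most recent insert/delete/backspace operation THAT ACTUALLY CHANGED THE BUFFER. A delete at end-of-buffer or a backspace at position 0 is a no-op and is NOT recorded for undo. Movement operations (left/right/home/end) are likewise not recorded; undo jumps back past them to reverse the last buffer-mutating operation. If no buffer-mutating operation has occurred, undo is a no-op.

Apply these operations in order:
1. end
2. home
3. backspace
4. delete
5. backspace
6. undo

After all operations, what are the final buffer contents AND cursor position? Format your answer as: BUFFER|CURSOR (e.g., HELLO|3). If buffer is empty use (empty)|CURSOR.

Answer: RMQLPSP|0

Derivation:
After op 1 (end): buf='RMQLPSP' cursor=7
After op 2 (home): buf='RMQLPSP' cursor=0
After op 3 (backspace): buf='RMQLPSP' cursor=0
After op 4 (delete): buf='MQLPSP' cursor=0
After op 5 (backspace): buf='MQLPSP' cursor=0
After op 6 (undo): buf='RMQLPSP' cursor=0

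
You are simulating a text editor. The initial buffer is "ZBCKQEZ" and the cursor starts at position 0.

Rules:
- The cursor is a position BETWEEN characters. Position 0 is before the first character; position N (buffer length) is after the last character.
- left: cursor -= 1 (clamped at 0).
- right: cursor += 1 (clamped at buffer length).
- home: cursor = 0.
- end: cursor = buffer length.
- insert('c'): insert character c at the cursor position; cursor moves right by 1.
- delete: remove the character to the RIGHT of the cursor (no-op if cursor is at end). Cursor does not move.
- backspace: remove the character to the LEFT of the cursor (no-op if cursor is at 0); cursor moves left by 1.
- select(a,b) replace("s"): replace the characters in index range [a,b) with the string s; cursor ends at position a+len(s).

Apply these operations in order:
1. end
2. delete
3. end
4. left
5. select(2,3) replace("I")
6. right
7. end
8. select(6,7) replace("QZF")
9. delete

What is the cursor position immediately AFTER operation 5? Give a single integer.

After op 1 (end): buf='ZBCKQEZ' cursor=7
After op 2 (delete): buf='ZBCKQEZ' cursor=7
After op 3 (end): buf='ZBCKQEZ' cursor=7
After op 4 (left): buf='ZBCKQEZ' cursor=6
After op 5 (select(2,3) replace("I")): buf='ZBIKQEZ' cursor=3

Answer: 3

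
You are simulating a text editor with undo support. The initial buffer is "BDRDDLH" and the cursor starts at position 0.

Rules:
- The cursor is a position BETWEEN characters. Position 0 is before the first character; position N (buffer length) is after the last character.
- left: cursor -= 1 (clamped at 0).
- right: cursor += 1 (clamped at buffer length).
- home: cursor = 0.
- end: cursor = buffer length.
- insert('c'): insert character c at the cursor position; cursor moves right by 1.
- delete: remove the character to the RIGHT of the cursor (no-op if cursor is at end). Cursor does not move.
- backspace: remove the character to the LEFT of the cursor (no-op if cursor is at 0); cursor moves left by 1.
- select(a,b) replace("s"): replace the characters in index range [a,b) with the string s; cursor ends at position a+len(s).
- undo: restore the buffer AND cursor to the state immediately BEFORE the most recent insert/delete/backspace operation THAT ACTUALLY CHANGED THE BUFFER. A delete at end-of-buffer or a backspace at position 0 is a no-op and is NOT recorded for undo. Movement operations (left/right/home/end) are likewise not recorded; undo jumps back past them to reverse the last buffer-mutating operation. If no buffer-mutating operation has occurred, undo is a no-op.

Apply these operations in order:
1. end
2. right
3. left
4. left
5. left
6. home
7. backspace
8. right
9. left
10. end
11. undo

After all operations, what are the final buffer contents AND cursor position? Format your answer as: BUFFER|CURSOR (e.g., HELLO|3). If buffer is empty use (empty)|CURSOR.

After op 1 (end): buf='BDRDDLH' cursor=7
After op 2 (right): buf='BDRDDLH' cursor=7
After op 3 (left): buf='BDRDDLH' cursor=6
After op 4 (left): buf='BDRDDLH' cursor=5
After op 5 (left): buf='BDRDDLH' cursor=4
After op 6 (home): buf='BDRDDLH' cursor=0
After op 7 (backspace): buf='BDRDDLH' cursor=0
After op 8 (right): buf='BDRDDLH' cursor=1
After op 9 (left): buf='BDRDDLH' cursor=0
After op 10 (end): buf='BDRDDLH' cursor=7
After op 11 (undo): buf='BDRDDLH' cursor=7

Answer: BDRDDLH|7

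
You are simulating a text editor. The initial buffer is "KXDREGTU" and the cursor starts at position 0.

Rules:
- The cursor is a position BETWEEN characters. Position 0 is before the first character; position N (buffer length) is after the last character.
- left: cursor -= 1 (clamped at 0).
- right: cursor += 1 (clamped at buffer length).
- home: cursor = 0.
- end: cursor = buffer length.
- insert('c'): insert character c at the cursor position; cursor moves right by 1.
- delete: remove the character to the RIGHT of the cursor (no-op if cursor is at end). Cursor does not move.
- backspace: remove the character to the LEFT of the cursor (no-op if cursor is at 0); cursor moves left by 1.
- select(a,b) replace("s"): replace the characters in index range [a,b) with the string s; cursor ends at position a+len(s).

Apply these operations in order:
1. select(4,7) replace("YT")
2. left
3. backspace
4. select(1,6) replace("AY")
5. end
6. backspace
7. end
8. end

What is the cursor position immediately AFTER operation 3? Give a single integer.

Answer: 4

Derivation:
After op 1 (select(4,7) replace("YT")): buf='KXDRYTU' cursor=6
After op 2 (left): buf='KXDRYTU' cursor=5
After op 3 (backspace): buf='KXDRTU' cursor=4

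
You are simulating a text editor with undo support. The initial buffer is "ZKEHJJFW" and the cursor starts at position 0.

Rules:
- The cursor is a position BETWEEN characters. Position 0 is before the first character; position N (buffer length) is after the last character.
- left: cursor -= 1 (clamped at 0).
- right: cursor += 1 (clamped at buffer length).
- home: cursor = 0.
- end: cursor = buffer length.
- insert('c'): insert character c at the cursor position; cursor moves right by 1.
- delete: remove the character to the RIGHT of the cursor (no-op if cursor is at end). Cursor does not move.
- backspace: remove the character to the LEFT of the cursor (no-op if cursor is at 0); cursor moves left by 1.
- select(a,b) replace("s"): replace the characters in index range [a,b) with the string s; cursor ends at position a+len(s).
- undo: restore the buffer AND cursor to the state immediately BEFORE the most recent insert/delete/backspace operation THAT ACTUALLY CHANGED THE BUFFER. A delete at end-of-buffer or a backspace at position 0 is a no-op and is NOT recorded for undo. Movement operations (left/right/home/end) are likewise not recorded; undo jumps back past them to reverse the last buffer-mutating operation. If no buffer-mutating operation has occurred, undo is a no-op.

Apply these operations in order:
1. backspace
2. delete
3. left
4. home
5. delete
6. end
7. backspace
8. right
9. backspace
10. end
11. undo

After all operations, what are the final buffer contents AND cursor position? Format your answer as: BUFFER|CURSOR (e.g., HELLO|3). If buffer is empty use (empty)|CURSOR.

After op 1 (backspace): buf='ZKEHJJFW' cursor=0
After op 2 (delete): buf='KEHJJFW' cursor=0
After op 3 (left): buf='KEHJJFW' cursor=0
After op 4 (home): buf='KEHJJFW' cursor=0
After op 5 (delete): buf='EHJJFW' cursor=0
After op 6 (end): buf='EHJJFW' cursor=6
After op 7 (backspace): buf='EHJJF' cursor=5
After op 8 (right): buf='EHJJF' cursor=5
After op 9 (backspace): buf='EHJJ' cursor=4
After op 10 (end): buf='EHJJ' cursor=4
After op 11 (undo): buf='EHJJF' cursor=5

Answer: EHJJF|5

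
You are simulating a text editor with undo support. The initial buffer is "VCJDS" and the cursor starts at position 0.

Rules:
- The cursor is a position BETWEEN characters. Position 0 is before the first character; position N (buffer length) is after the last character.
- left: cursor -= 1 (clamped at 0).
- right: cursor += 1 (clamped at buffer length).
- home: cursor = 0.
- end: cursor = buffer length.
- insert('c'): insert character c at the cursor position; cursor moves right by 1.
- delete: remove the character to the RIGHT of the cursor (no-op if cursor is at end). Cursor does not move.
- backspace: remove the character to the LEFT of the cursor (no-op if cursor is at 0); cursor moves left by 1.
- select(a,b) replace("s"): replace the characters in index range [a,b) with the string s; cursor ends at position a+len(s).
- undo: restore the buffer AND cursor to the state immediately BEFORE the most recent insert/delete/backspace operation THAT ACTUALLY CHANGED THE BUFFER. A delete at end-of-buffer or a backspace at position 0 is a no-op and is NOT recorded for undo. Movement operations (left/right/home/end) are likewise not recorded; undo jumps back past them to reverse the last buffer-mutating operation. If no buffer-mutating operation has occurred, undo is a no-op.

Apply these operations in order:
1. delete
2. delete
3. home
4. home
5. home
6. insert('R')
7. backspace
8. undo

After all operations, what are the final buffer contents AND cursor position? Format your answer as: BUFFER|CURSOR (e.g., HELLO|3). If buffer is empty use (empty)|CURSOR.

After op 1 (delete): buf='CJDS' cursor=0
After op 2 (delete): buf='JDS' cursor=0
After op 3 (home): buf='JDS' cursor=0
After op 4 (home): buf='JDS' cursor=0
After op 5 (home): buf='JDS' cursor=0
After op 6 (insert('R')): buf='RJDS' cursor=1
After op 7 (backspace): buf='JDS' cursor=0
After op 8 (undo): buf='RJDS' cursor=1

Answer: RJDS|1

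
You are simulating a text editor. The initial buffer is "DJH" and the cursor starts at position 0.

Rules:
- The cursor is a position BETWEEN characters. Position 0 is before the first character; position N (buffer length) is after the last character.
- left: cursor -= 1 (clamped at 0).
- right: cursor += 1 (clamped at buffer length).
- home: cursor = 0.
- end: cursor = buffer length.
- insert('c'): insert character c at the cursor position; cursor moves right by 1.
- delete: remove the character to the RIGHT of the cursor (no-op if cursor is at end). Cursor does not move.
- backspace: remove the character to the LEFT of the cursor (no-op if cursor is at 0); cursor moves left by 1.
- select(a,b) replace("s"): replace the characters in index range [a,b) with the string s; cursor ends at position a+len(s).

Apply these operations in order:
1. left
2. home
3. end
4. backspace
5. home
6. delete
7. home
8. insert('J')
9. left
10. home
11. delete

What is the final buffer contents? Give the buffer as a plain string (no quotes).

After op 1 (left): buf='DJH' cursor=0
After op 2 (home): buf='DJH' cursor=0
After op 3 (end): buf='DJH' cursor=3
After op 4 (backspace): buf='DJ' cursor=2
After op 5 (home): buf='DJ' cursor=0
After op 6 (delete): buf='J' cursor=0
After op 7 (home): buf='J' cursor=0
After op 8 (insert('J')): buf='JJ' cursor=1
After op 9 (left): buf='JJ' cursor=0
After op 10 (home): buf='JJ' cursor=0
After op 11 (delete): buf='J' cursor=0

Answer: J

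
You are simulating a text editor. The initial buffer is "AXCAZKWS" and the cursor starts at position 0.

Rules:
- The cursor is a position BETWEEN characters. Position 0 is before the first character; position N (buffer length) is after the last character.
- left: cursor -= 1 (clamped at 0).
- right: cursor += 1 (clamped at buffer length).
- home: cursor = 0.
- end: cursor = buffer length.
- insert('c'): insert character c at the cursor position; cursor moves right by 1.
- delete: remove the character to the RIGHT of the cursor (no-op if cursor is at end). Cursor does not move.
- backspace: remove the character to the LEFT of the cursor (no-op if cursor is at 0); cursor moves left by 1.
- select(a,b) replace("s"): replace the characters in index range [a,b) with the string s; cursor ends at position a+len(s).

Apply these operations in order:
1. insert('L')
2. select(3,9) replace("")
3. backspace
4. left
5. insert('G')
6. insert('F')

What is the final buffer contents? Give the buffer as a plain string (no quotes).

After op 1 (insert('L')): buf='LAXCAZKWS' cursor=1
After op 2 (select(3,9) replace("")): buf='LAX' cursor=3
After op 3 (backspace): buf='LA' cursor=2
After op 4 (left): buf='LA' cursor=1
After op 5 (insert('G')): buf='LGA' cursor=2
After op 6 (insert('F')): buf='LGFA' cursor=3

Answer: LGFA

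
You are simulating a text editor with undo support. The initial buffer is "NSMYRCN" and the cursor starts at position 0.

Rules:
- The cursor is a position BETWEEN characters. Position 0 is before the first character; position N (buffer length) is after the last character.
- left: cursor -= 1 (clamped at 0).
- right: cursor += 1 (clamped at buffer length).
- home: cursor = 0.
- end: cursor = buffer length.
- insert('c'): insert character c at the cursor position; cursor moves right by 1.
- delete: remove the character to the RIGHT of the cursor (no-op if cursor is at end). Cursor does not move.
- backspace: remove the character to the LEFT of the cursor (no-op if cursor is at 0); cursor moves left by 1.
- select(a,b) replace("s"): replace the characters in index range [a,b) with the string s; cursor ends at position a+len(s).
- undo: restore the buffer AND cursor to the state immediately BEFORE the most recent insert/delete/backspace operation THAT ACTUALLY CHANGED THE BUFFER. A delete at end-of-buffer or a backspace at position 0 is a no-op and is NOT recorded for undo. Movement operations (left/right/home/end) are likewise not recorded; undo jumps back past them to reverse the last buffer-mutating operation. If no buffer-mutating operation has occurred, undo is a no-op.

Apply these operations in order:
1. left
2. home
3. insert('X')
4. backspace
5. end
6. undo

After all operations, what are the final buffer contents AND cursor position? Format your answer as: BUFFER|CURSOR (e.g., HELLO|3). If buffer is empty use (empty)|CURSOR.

Answer: XNSMYRCN|1

Derivation:
After op 1 (left): buf='NSMYRCN' cursor=0
After op 2 (home): buf='NSMYRCN' cursor=0
After op 3 (insert('X')): buf='XNSMYRCN' cursor=1
After op 4 (backspace): buf='NSMYRCN' cursor=0
After op 5 (end): buf='NSMYRCN' cursor=7
After op 6 (undo): buf='XNSMYRCN' cursor=1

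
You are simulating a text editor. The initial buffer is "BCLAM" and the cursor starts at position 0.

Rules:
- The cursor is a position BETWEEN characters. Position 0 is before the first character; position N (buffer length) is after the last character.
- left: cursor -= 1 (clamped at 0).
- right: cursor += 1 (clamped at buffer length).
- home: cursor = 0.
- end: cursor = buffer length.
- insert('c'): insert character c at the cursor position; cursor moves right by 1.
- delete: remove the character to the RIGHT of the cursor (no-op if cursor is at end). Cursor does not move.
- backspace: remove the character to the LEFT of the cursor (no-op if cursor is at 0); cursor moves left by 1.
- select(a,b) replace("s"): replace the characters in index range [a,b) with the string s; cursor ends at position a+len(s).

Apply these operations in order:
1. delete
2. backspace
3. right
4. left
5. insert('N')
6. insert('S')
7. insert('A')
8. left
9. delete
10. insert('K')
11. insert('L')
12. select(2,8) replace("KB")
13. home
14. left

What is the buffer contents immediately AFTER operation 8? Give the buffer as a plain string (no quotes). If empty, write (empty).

After op 1 (delete): buf='CLAM' cursor=0
After op 2 (backspace): buf='CLAM' cursor=0
After op 3 (right): buf='CLAM' cursor=1
After op 4 (left): buf='CLAM' cursor=0
After op 5 (insert('N')): buf='NCLAM' cursor=1
After op 6 (insert('S')): buf='NSCLAM' cursor=2
After op 7 (insert('A')): buf='NSACLAM' cursor=3
After op 8 (left): buf='NSACLAM' cursor=2

Answer: NSACLAM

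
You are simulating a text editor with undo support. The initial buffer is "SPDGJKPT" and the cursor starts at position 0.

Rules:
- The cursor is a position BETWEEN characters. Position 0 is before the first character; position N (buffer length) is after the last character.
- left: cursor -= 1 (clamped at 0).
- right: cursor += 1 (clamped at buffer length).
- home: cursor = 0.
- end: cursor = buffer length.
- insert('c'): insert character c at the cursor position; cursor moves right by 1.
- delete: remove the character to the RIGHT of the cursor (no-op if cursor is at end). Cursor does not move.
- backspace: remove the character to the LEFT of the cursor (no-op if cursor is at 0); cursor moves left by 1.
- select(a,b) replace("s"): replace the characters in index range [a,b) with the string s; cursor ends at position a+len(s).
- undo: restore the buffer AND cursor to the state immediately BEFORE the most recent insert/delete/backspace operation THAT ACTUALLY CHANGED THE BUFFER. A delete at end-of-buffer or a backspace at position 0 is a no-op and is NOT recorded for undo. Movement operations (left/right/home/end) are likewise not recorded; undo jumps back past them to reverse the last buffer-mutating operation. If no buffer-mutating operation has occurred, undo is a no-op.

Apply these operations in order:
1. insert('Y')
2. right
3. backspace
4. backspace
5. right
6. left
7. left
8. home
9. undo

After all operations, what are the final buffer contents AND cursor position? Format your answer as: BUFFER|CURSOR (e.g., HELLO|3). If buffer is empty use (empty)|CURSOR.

Answer: YPDGJKPT|1

Derivation:
After op 1 (insert('Y')): buf='YSPDGJKPT' cursor=1
After op 2 (right): buf='YSPDGJKPT' cursor=2
After op 3 (backspace): buf='YPDGJKPT' cursor=1
After op 4 (backspace): buf='PDGJKPT' cursor=0
After op 5 (right): buf='PDGJKPT' cursor=1
After op 6 (left): buf='PDGJKPT' cursor=0
After op 7 (left): buf='PDGJKPT' cursor=0
After op 8 (home): buf='PDGJKPT' cursor=0
After op 9 (undo): buf='YPDGJKPT' cursor=1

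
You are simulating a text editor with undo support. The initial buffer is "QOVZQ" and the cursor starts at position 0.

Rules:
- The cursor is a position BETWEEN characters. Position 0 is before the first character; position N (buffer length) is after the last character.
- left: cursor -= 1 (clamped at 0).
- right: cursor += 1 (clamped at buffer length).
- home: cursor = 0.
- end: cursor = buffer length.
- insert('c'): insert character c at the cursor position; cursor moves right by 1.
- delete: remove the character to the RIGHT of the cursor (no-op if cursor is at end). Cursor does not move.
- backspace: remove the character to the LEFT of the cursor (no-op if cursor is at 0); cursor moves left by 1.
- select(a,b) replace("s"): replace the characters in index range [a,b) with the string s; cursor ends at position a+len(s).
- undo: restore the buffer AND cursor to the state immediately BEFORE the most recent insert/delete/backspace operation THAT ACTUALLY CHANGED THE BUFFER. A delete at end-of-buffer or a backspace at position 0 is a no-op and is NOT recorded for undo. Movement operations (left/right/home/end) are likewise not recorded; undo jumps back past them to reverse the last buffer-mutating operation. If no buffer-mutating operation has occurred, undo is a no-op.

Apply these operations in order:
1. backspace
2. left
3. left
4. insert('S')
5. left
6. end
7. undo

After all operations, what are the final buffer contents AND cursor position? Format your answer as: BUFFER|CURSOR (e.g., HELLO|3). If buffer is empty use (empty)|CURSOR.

After op 1 (backspace): buf='QOVZQ' cursor=0
After op 2 (left): buf='QOVZQ' cursor=0
After op 3 (left): buf='QOVZQ' cursor=0
After op 4 (insert('S')): buf='SQOVZQ' cursor=1
After op 5 (left): buf='SQOVZQ' cursor=0
After op 6 (end): buf='SQOVZQ' cursor=6
After op 7 (undo): buf='QOVZQ' cursor=0

Answer: QOVZQ|0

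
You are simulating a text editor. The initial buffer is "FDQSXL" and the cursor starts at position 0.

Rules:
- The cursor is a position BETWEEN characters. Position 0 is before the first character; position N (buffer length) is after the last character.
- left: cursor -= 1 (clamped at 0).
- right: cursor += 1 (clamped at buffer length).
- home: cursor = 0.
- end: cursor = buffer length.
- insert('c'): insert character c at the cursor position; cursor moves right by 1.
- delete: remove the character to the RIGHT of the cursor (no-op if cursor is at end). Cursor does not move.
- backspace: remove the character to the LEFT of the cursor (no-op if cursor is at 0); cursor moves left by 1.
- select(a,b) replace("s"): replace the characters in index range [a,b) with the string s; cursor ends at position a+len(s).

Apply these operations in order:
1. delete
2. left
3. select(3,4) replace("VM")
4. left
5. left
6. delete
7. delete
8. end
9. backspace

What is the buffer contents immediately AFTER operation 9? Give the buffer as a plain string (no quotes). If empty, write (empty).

After op 1 (delete): buf='DQSXL' cursor=0
After op 2 (left): buf='DQSXL' cursor=0
After op 3 (select(3,4) replace("VM")): buf='DQSVML' cursor=5
After op 4 (left): buf='DQSVML' cursor=4
After op 5 (left): buf='DQSVML' cursor=3
After op 6 (delete): buf='DQSML' cursor=3
After op 7 (delete): buf='DQSL' cursor=3
After op 8 (end): buf='DQSL' cursor=4
After op 9 (backspace): buf='DQS' cursor=3

Answer: DQS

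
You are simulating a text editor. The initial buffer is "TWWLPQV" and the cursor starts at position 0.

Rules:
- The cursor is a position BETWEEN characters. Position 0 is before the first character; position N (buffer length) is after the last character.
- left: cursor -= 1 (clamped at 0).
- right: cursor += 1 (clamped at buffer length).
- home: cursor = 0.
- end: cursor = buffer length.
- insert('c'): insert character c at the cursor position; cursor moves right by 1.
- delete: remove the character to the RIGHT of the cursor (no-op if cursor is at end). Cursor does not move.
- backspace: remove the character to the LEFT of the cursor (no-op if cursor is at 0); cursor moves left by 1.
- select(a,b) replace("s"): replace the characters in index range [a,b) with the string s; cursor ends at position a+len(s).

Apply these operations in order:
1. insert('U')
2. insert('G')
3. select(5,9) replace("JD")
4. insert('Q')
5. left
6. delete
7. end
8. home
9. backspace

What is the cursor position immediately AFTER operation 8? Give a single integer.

After op 1 (insert('U')): buf='UTWWLPQV' cursor=1
After op 2 (insert('G')): buf='UGTWWLPQV' cursor=2
After op 3 (select(5,9) replace("JD")): buf='UGTWWJD' cursor=7
After op 4 (insert('Q')): buf='UGTWWJDQ' cursor=8
After op 5 (left): buf='UGTWWJDQ' cursor=7
After op 6 (delete): buf='UGTWWJD' cursor=7
After op 7 (end): buf='UGTWWJD' cursor=7
After op 8 (home): buf='UGTWWJD' cursor=0

Answer: 0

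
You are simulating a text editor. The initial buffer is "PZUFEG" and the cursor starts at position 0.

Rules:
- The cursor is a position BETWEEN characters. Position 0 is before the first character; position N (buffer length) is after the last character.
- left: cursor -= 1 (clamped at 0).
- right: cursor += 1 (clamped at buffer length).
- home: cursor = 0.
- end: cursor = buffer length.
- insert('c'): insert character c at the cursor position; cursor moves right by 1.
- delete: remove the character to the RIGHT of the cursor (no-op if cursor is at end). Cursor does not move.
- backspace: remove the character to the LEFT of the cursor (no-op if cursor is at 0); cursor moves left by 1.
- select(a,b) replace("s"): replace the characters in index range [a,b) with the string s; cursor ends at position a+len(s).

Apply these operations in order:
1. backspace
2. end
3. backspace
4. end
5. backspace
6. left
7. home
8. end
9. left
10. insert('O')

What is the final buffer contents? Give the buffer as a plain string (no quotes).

Answer: PZUOF

Derivation:
After op 1 (backspace): buf='PZUFEG' cursor=0
After op 2 (end): buf='PZUFEG' cursor=6
After op 3 (backspace): buf='PZUFE' cursor=5
After op 4 (end): buf='PZUFE' cursor=5
After op 5 (backspace): buf='PZUF' cursor=4
After op 6 (left): buf='PZUF' cursor=3
After op 7 (home): buf='PZUF' cursor=0
After op 8 (end): buf='PZUF' cursor=4
After op 9 (left): buf='PZUF' cursor=3
After op 10 (insert('O')): buf='PZUOF' cursor=4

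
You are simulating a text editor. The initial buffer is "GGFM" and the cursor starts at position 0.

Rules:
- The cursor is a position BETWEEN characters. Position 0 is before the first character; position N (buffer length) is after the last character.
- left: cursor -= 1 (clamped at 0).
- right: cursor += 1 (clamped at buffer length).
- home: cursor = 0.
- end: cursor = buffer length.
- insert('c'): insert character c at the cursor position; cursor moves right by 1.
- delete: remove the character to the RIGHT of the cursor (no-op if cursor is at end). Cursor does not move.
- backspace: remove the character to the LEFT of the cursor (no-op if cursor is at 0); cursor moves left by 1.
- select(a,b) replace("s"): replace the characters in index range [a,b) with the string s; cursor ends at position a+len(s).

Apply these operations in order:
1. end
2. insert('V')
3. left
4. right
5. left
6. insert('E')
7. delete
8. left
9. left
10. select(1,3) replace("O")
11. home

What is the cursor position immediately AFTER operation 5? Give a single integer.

After op 1 (end): buf='GGFM' cursor=4
After op 2 (insert('V')): buf='GGFMV' cursor=5
After op 3 (left): buf='GGFMV' cursor=4
After op 4 (right): buf='GGFMV' cursor=5
After op 5 (left): buf='GGFMV' cursor=4

Answer: 4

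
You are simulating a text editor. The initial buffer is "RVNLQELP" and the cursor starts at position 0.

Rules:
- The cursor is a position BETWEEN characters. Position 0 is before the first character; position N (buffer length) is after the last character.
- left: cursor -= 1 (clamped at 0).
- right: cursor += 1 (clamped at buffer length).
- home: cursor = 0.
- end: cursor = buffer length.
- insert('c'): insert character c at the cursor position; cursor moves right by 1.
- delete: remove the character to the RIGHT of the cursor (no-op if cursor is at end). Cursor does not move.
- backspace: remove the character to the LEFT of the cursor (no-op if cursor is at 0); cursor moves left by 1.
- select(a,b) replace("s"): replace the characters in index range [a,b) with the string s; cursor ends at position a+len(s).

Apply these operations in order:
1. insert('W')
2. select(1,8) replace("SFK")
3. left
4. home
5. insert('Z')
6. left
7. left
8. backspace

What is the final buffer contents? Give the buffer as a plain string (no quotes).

After op 1 (insert('W')): buf='WRVNLQELP' cursor=1
After op 2 (select(1,8) replace("SFK")): buf='WSFKP' cursor=4
After op 3 (left): buf='WSFKP' cursor=3
After op 4 (home): buf='WSFKP' cursor=0
After op 5 (insert('Z')): buf='ZWSFKP' cursor=1
After op 6 (left): buf='ZWSFKP' cursor=0
After op 7 (left): buf='ZWSFKP' cursor=0
After op 8 (backspace): buf='ZWSFKP' cursor=0

Answer: ZWSFKP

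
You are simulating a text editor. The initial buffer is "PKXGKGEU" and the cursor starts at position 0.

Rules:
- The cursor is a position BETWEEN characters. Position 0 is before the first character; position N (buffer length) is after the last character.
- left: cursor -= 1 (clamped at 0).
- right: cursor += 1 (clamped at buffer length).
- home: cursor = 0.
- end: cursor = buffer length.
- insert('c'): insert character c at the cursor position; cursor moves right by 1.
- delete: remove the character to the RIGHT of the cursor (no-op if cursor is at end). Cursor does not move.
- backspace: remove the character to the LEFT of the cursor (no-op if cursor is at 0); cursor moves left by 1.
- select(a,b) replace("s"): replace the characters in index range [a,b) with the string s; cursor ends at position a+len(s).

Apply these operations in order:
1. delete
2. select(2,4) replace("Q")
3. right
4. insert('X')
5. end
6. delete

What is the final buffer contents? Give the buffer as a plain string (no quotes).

Answer: KXQGXEU

Derivation:
After op 1 (delete): buf='KXGKGEU' cursor=0
After op 2 (select(2,4) replace("Q")): buf='KXQGEU' cursor=3
After op 3 (right): buf='KXQGEU' cursor=4
After op 4 (insert('X')): buf='KXQGXEU' cursor=5
After op 5 (end): buf='KXQGXEU' cursor=7
After op 6 (delete): buf='KXQGXEU' cursor=7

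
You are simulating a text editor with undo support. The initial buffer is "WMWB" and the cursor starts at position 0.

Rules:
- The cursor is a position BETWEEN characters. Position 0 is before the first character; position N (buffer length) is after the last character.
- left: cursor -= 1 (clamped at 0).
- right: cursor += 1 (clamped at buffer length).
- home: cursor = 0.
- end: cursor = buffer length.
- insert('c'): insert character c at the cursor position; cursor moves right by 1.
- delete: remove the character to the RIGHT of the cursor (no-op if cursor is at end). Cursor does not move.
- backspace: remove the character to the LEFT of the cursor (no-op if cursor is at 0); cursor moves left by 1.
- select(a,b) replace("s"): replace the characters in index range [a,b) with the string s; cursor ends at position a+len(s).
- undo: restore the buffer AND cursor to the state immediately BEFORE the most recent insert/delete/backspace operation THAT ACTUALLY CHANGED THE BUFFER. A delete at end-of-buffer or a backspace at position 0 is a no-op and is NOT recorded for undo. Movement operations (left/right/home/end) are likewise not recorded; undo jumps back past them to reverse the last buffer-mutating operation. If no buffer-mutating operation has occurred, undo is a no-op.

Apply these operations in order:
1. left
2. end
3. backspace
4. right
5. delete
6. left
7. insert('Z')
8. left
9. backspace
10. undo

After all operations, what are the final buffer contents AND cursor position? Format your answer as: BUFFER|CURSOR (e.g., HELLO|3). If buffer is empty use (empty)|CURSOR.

Answer: WMZW|2

Derivation:
After op 1 (left): buf='WMWB' cursor=0
After op 2 (end): buf='WMWB' cursor=4
After op 3 (backspace): buf='WMW' cursor=3
After op 4 (right): buf='WMW' cursor=3
After op 5 (delete): buf='WMW' cursor=3
After op 6 (left): buf='WMW' cursor=2
After op 7 (insert('Z')): buf='WMZW' cursor=3
After op 8 (left): buf='WMZW' cursor=2
After op 9 (backspace): buf='WZW' cursor=1
After op 10 (undo): buf='WMZW' cursor=2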